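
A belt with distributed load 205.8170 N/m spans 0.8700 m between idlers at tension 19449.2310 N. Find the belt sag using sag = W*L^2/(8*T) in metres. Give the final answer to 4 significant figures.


sag = 205.8170 * 0.8700^2 / (8 * 19449.2310)
sag = 0.001001 m


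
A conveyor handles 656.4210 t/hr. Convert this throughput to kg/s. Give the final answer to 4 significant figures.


m_dot = 656.4210 * 1000 / 3600
m_dot = 182.3 kg/s


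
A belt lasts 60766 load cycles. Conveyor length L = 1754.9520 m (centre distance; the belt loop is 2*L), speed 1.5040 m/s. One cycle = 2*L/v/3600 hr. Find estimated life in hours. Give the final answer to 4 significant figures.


cycle_time = 2 * 1754.9520 / 1.5040 / 3600 = 0.648254 hr
life = 60766 * 0.648254 = 39390 hours


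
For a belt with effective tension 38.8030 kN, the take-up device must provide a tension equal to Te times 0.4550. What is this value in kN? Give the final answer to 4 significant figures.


T_tu = 38.8030 * 0.4550
T_tu = 17.66 kN


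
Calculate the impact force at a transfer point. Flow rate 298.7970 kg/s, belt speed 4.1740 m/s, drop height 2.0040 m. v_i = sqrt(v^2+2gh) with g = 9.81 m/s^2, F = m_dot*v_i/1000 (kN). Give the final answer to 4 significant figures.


v_i = sqrt(4.1740^2 + 2*9.81*2.0040) = 7.53265 m/s
F = 298.7970 * 7.53265 / 1000
F = 2.251 kN


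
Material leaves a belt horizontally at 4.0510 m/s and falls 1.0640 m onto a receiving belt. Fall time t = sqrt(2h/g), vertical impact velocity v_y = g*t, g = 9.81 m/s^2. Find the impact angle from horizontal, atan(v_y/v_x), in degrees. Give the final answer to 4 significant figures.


t = sqrt(2*1.0640/9.81) = 0.465748 s
v_y = 9.81 * 0.465748 = 4.56899 m/s
angle = atan(4.56899 / 4.0510) = 48.44 deg


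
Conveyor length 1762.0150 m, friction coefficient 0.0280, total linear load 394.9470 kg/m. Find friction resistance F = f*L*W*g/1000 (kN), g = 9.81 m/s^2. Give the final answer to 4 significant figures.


F = 0.0280 * 1762.0150 * 394.9470 * 9.81 / 1000
F = 191.2 kN


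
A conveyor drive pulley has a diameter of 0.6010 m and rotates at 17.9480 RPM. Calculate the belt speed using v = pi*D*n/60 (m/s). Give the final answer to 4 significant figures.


v = pi * 0.6010 * 17.9480 / 60
v = 0.5648 m/s


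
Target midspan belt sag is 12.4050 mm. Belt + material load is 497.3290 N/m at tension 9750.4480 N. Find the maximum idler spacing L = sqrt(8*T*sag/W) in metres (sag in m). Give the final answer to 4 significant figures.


sag = 12.4050/1000 = 0.012405 m
L = sqrt(8 * 9750.4480 * 0.012405 / 497.3290)
L = 1.395 m


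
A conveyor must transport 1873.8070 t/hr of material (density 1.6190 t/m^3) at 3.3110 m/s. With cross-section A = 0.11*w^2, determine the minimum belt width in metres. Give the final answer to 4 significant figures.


A_req = 1873.8070 / (3.3110 * 1.6190 * 3600) = 0.0970994 m^2
w = sqrt(0.0970994 / 0.11)
w = 0.9395 m


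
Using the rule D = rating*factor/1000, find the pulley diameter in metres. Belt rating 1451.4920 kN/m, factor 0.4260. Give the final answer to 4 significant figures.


D = 1451.4920 * 0.4260 / 1000
D = 0.6183 m


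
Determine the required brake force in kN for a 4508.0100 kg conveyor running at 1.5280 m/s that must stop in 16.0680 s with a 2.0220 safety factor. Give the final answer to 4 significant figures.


F = 4508.0100 * 1.5280 / 16.0680 * 2.0220 / 1000
F = 0.8668 kN


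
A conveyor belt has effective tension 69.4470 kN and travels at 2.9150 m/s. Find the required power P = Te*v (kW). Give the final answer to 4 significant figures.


P = Te * v = 69.4470 * 2.9150
P = 202.4 kW


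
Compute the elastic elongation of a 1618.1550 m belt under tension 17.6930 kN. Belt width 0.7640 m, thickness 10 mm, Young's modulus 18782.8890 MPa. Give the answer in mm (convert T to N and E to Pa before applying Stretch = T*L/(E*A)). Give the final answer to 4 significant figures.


A = 0.7640 * 0.01 = 0.00764 m^2
Stretch = 17.6930*1000 * 1618.1550 / (18782.8890e6 * 0.00764) * 1000
Stretch = 199.5 mm


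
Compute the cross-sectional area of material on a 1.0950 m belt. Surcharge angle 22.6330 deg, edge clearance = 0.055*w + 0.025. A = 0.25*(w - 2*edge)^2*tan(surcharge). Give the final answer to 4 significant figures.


edge = 0.055*1.0950 + 0.025 = 0.085225 m
ew = 1.0950 - 2*0.085225 = 0.92455 m
A = 0.25 * 0.92455^2 * tan(22.6330 deg)
A = 0.08910 m^2


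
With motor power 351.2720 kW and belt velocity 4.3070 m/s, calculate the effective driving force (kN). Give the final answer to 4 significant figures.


Te = P / v = 351.2720 / 4.3070
Te = 81.56 kN


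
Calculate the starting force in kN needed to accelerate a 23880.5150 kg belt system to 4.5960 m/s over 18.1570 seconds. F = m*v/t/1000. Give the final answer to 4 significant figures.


F = 23880.5150 * 4.5960 / 18.1570 / 1000
F = 6.045 kN


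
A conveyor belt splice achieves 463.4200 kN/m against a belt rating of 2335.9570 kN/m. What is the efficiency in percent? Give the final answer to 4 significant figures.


Eff = 463.4200 / 2335.9570 * 100
Eff = 19.84 %


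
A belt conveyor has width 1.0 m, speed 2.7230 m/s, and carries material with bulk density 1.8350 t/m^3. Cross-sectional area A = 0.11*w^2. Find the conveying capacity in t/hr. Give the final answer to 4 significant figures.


A = 0.11 * 1.0^2 = 0.11 m^2
C = 0.11 * 2.7230 * 1.8350 * 3600
C = 1979 t/hr


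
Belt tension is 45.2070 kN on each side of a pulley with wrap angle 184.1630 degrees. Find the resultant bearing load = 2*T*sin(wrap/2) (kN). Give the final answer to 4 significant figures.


F = 2 * 45.2070 * sin(184.1630/2 deg)
F = 90.35 kN


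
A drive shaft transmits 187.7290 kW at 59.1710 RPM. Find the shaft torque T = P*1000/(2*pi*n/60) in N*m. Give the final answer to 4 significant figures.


omega = 2*pi*59.1710/60 = 6.19637 rad/s
T = 187.7290*1000 / 6.19637
T = 30300 N*m


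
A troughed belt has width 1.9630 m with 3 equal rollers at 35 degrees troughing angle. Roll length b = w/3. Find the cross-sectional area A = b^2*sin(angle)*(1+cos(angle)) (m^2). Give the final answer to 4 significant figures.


b = 1.9630/3 = 0.654333 m
A = 0.654333^2 * sin(35 deg) * (1 + cos(35 deg))
A = 0.4467 m^2


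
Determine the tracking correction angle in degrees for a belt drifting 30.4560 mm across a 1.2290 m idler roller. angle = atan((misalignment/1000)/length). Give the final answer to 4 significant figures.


misalign_m = 30.4560 / 1000 = 0.030456 m
angle = atan(0.030456 / 1.2290)
angle = 1.420 deg


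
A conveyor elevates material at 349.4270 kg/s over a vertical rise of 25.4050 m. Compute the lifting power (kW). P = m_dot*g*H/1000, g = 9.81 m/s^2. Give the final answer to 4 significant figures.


P = 349.4270 * 9.81 * 25.4050 / 1000
P = 87.09 kW


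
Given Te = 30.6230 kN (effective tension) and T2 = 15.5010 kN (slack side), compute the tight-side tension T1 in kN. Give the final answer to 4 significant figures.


T1 = Te + T2 = 30.6230 + 15.5010
T1 = 46.12 kN


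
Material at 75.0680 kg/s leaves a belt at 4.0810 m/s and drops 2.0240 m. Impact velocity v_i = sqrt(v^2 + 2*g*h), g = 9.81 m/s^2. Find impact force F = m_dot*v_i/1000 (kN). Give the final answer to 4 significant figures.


v_i = sqrt(4.0810^2 + 2*9.81*2.0240) = 7.50769 m/s
F = 75.0680 * 7.50769 / 1000
F = 0.5636 kN


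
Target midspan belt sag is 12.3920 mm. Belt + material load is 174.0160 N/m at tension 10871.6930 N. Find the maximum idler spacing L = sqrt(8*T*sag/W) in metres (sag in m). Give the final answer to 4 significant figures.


sag = 12.3920/1000 = 0.012392 m
L = sqrt(8 * 10871.6930 * 0.012392 / 174.0160)
L = 2.489 m


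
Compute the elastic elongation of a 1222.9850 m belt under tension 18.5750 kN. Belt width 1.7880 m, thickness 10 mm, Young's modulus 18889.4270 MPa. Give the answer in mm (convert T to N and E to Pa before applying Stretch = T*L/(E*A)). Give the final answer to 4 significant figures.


A = 1.7880 * 0.01 = 0.01788 m^2
Stretch = 18.5750*1000 * 1222.9850 / (18889.4270e6 * 0.01788) * 1000
Stretch = 67.26 mm


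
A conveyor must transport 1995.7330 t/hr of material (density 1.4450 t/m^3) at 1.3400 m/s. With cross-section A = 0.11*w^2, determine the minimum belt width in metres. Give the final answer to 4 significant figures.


A_req = 1995.7330 / (1.3400 * 1.4450 * 3600) = 0.286304 m^2
w = sqrt(0.286304 / 0.11)
w = 1.613 m


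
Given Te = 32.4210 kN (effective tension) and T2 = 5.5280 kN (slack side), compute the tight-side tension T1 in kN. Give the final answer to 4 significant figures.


T1 = Te + T2 = 32.4210 + 5.5280
T1 = 37.95 kN


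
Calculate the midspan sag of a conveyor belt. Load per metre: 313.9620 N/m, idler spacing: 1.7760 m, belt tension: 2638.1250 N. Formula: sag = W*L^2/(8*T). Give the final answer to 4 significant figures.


sag = 313.9620 * 1.7760^2 / (8 * 2638.1250)
sag = 0.04692 m


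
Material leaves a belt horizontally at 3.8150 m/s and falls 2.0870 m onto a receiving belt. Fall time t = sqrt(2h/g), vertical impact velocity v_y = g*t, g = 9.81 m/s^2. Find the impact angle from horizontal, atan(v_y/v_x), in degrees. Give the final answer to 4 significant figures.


t = sqrt(2*2.0870/9.81) = 0.652291 s
v_y = 9.81 * 0.652291 = 6.39897 m/s
angle = atan(6.39897 / 3.8150) = 59.20 deg


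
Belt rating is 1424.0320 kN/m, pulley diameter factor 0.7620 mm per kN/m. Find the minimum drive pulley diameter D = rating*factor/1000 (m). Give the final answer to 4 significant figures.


D = 1424.0320 * 0.7620 / 1000
D = 1.085 m


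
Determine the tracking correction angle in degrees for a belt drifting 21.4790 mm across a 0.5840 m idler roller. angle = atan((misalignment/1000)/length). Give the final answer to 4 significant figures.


misalign_m = 21.4790 / 1000 = 0.021479 m
angle = atan(0.021479 / 0.5840)
angle = 2.106 deg


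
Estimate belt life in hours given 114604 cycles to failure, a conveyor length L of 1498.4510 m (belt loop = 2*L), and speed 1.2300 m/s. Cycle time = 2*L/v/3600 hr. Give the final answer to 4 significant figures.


cycle_time = 2 * 1498.4510 / 1.2300 / 3600 = 0.676807 hr
life = 114604 * 0.676807 = 77560 hours


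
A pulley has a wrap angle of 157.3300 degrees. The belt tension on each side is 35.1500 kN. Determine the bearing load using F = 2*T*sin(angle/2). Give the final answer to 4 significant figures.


F = 2 * 35.1500 * sin(157.3300/2 deg)
F = 68.93 kN


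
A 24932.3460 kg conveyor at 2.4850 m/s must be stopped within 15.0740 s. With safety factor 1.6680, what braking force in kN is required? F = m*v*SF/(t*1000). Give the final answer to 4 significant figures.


F = 24932.3460 * 2.4850 / 15.0740 * 1.6680 / 1000
F = 6.856 kN


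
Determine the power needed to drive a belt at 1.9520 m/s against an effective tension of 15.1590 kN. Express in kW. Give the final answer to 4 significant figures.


P = Te * v = 15.1590 * 1.9520
P = 29.59 kW


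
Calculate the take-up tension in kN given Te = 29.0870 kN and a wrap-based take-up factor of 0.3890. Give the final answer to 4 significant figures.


T_tu = 29.0870 * 0.3890
T_tu = 11.31 kN


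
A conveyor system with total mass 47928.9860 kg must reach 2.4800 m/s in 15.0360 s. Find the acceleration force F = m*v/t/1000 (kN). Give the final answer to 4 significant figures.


F = 47928.9860 * 2.4800 / 15.0360 / 1000
F = 7.905 kN


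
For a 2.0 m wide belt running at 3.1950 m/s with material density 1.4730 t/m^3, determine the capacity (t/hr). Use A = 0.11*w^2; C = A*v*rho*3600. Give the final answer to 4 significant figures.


A = 0.11 * 2.0^2 = 0.44 m^2
C = 0.44 * 3.1950 * 1.4730 * 3600
C = 7455 t/hr


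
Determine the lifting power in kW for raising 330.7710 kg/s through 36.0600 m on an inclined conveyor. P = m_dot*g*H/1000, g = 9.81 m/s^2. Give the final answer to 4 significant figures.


P = 330.7710 * 9.81 * 36.0600 / 1000
P = 117.0 kW


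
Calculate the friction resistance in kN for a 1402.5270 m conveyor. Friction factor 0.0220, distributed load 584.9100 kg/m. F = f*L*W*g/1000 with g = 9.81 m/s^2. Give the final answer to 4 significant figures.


F = 0.0220 * 1402.5270 * 584.9100 * 9.81 / 1000
F = 177.0 kN


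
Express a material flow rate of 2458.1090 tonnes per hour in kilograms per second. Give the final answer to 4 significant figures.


m_dot = 2458.1090 * 1000 / 3600
m_dot = 682.8 kg/s


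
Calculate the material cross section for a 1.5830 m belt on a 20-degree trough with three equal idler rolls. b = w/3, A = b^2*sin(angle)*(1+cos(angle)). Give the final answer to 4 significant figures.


b = 1.5830/3 = 0.527667 m
A = 0.527667^2 * sin(20 deg) * (1 + cos(20 deg))
A = 0.1847 m^2


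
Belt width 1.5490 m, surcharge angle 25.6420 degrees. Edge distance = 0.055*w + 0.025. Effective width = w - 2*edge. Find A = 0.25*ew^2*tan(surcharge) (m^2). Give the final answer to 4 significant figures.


edge = 0.055*1.5490 + 0.025 = 0.110195 m
ew = 1.5490 - 2*0.110195 = 1.32861 m
A = 0.25 * 1.32861^2 * tan(25.6420 deg)
A = 0.2118 m^2


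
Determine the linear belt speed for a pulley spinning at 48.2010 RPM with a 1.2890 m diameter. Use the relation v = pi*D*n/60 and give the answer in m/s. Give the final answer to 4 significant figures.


v = pi * 1.2890 * 48.2010 / 60
v = 3.253 m/s


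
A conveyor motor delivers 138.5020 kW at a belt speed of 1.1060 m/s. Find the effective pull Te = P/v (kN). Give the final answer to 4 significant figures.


Te = P / v = 138.5020 / 1.1060
Te = 125.2 kN


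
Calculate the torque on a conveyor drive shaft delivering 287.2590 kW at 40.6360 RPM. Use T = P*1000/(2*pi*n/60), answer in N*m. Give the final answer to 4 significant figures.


omega = 2*pi*40.6360/60 = 4.25539 rad/s
T = 287.2590*1000 / 4.25539
T = 67500 N*m


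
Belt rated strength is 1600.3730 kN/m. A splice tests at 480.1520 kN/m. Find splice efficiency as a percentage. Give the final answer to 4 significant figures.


Eff = 480.1520 / 1600.3730 * 100
Eff = 30.00 %


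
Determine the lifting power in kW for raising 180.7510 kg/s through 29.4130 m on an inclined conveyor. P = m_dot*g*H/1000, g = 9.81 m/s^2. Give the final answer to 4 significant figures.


P = 180.7510 * 9.81 * 29.4130 / 1000
P = 52.15 kW


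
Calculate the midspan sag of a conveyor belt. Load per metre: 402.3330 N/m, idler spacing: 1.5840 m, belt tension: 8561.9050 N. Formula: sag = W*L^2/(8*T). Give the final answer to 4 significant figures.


sag = 402.3330 * 1.5840^2 / (8 * 8561.9050)
sag = 0.01474 m


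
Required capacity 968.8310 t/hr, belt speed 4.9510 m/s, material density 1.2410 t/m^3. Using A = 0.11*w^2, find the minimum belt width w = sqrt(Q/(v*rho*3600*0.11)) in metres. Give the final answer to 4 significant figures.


A_req = 968.8310 / (4.9510 * 1.2410 * 3600) = 0.0438007 m^2
w = sqrt(0.0438007 / 0.11)
w = 0.6310 m


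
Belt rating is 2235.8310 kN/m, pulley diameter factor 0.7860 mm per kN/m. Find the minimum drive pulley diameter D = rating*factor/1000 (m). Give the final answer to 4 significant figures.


D = 2235.8310 * 0.7860 / 1000
D = 1.757 m


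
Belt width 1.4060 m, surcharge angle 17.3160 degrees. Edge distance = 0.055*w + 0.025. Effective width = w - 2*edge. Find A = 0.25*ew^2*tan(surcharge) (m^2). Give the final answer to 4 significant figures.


edge = 0.055*1.4060 + 0.025 = 0.10233 m
ew = 1.4060 - 2*0.10233 = 1.20134 m
A = 0.25 * 1.20134^2 * tan(17.3160 deg)
A = 0.1125 m^2


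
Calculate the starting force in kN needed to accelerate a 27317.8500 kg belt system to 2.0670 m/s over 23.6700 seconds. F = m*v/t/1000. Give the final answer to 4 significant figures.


F = 27317.8500 * 2.0670 / 23.6700 / 1000
F = 2.386 kN


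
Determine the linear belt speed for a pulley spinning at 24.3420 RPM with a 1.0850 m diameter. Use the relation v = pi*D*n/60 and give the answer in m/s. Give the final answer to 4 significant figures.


v = pi * 1.0850 * 24.3420 / 60
v = 1.383 m/s


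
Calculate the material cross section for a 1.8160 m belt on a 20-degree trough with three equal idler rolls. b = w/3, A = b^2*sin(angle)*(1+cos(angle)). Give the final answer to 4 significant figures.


b = 1.8160/3 = 0.605333 m
A = 0.605333^2 * sin(20 deg) * (1 + cos(20 deg))
A = 0.2431 m^2


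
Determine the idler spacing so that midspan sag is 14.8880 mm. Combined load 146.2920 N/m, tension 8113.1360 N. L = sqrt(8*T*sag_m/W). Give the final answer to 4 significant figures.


sag = 14.8880/1000 = 0.014888 m
L = sqrt(8 * 8113.1360 * 0.014888 / 146.2920)
L = 2.570 m


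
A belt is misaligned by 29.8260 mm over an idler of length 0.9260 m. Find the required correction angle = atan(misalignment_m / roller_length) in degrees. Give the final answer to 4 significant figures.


misalign_m = 29.8260 / 1000 = 0.029826 m
angle = atan(0.029826 / 0.9260)
angle = 1.845 deg


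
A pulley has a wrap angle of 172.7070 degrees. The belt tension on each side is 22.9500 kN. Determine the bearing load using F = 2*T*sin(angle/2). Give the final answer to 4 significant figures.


F = 2 * 22.9500 * sin(172.7070/2 deg)
F = 45.81 kN


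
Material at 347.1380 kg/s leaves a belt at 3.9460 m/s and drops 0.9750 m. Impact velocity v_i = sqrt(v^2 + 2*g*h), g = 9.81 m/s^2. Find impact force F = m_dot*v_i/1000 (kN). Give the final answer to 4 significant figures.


v_i = sqrt(3.9460^2 + 2*9.81*0.9750) = 5.89071 m/s
F = 347.1380 * 5.89071 / 1000
F = 2.045 kN


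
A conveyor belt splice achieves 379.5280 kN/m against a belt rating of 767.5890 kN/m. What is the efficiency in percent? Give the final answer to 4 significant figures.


Eff = 379.5280 / 767.5890 * 100
Eff = 49.44 %


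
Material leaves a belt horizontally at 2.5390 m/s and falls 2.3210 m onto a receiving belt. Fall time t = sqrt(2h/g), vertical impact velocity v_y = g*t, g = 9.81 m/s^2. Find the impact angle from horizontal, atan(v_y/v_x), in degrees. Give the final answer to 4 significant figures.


t = sqrt(2*2.3210/9.81) = 0.687889 s
v_y = 9.81 * 0.687889 = 6.74819 m/s
angle = atan(6.74819 / 2.5390) = 69.38 deg


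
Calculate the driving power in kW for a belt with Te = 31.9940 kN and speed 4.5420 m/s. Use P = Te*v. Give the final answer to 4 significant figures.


P = Te * v = 31.9940 * 4.5420
P = 145.3 kW


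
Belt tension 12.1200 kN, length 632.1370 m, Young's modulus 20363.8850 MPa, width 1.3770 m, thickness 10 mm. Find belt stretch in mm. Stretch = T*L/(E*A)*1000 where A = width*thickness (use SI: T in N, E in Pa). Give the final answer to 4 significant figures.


A = 1.3770 * 0.01 = 0.01377 m^2
Stretch = 12.1200*1000 * 632.1370 / (20363.8850e6 * 0.01377) * 1000
Stretch = 27.32 mm


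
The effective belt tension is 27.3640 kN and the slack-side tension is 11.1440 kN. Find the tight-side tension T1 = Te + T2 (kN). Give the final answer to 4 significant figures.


T1 = Te + T2 = 27.3640 + 11.1440
T1 = 38.51 kN


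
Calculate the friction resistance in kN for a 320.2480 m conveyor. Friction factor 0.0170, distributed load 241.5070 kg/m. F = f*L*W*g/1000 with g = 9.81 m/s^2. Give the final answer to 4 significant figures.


F = 0.0170 * 320.2480 * 241.5070 * 9.81 / 1000
F = 12.90 kN


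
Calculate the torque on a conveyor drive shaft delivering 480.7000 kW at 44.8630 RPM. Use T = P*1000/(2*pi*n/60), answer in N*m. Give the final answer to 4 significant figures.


omega = 2*pi*44.8630/60 = 4.69804 rad/s
T = 480.7000*1000 / 4.69804
T = 102300 N*m


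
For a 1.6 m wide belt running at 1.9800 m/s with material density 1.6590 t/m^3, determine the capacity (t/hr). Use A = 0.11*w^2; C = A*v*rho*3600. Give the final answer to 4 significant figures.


A = 0.11 * 1.6^2 = 0.2816 m^2
C = 0.2816 * 1.9800 * 1.6590 * 3600
C = 3330 t/hr


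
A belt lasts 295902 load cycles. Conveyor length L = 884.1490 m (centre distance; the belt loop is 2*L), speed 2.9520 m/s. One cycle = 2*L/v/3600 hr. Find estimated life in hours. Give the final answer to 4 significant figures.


cycle_time = 2 * 884.1490 / 2.9520 / 3600 = 0.166394 hr
life = 295902 * 0.166394 = 49240 hours


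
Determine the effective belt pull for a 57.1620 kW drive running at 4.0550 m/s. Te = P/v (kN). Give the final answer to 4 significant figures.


Te = P / v = 57.1620 / 4.0550
Te = 14.10 kN


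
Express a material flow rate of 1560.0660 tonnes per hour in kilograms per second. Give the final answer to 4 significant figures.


m_dot = 1560.0660 * 1000 / 3600
m_dot = 433.4 kg/s


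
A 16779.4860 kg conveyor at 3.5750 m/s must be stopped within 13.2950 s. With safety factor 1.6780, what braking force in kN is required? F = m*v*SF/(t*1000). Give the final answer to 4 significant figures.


F = 16779.4860 * 3.5750 / 13.2950 * 1.6780 / 1000
F = 7.571 kN


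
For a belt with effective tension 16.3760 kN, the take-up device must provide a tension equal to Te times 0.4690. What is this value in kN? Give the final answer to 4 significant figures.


T_tu = 16.3760 * 0.4690
T_tu = 7.680 kN


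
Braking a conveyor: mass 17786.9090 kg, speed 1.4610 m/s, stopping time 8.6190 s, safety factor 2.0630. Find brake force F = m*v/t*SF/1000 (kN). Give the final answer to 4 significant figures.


F = 17786.9090 * 1.4610 / 8.6190 * 2.0630 / 1000
F = 6.220 kN


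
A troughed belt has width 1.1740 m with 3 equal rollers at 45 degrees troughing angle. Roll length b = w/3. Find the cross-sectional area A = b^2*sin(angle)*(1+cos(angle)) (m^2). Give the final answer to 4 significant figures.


b = 1.1740/3 = 0.391333 m
A = 0.391333^2 * sin(45 deg) * (1 + cos(45 deg))
A = 0.1849 m^2


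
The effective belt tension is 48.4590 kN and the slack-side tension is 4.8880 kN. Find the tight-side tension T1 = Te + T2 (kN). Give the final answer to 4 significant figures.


T1 = Te + T2 = 48.4590 + 4.8880
T1 = 53.35 kN


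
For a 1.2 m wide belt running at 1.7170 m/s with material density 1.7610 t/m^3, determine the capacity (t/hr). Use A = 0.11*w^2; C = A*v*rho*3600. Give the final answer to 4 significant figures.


A = 0.11 * 1.2^2 = 0.1584 m^2
C = 0.1584 * 1.7170 * 1.7610 * 3600
C = 1724 t/hr


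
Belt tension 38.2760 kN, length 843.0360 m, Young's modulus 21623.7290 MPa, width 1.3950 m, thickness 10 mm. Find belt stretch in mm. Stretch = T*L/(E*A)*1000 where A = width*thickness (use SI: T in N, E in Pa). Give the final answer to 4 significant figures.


A = 1.3950 * 0.01 = 0.01395 m^2
Stretch = 38.2760*1000 * 843.0360 / (21623.7290e6 * 0.01395) * 1000
Stretch = 107.0 mm


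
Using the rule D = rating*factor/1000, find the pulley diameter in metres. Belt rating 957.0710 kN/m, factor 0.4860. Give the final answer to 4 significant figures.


D = 957.0710 * 0.4860 / 1000
D = 0.4651 m


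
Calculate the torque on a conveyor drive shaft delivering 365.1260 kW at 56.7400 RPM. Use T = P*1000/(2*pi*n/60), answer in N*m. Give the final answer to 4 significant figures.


omega = 2*pi*56.7400/60 = 5.9418 rad/s
T = 365.1260*1000 / 5.9418
T = 61450 N*m


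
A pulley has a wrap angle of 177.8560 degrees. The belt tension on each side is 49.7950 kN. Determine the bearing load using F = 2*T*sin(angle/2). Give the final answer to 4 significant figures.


F = 2 * 49.7950 * sin(177.8560/2 deg)
F = 99.57 kN


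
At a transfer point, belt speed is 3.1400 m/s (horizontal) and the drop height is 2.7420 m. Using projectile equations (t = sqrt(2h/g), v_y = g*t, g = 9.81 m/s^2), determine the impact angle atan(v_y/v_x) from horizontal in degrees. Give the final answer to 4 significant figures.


t = sqrt(2*2.7420/9.81) = 0.747677 s
v_y = 9.81 * 0.747677 = 7.33471 m/s
angle = atan(7.33471 / 3.1400) = 66.82 deg


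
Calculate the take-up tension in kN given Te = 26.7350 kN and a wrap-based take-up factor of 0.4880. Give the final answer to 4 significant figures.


T_tu = 26.7350 * 0.4880
T_tu = 13.05 kN


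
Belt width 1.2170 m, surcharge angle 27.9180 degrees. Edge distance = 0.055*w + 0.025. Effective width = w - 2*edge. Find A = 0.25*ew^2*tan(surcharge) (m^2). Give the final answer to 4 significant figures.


edge = 0.055*1.2170 + 0.025 = 0.091935 m
ew = 1.2170 - 2*0.091935 = 1.03313 m
A = 0.25 * 1.03313^2 * tan(27.9180 deg)
A = 0.1414 m^2


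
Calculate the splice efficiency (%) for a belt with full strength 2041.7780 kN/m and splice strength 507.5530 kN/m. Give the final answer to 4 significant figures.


Eff = 507.5530 / 2041.7780 * 100
Eff = 24.86 %


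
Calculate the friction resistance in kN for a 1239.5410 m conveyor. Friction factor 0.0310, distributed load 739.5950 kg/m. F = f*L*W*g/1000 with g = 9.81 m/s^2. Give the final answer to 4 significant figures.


F = 0.0310 * 1239.5410 * 739.5950 * 9.81 / 1000
F = 278.8 kN


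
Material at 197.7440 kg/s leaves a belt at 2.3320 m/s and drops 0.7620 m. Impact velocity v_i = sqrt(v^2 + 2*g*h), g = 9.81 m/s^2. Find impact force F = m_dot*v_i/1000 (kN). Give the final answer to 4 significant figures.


v_i = sqrt(2.3320^2 + 2*9.81*0.7620) = 4.51538 m/s
F = 197.7440 * 4.51538 / 1000
F = 0.8929 kN


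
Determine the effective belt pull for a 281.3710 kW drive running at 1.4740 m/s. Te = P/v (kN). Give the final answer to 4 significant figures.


Te = P / v = 281.3710 / 1.4740
Te = 190.9 kN


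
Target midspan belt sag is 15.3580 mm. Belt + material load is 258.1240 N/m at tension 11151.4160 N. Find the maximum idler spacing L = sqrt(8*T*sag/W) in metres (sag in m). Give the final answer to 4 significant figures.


sag = 15.3580/1000 = 0.015358 m
L = sqrt(8 * 11151.4160 * 0.015358 / 258.1240)
L = 2.304 m


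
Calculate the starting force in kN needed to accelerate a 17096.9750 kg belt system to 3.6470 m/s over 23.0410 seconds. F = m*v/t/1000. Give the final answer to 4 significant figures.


F = 17096.9750 * 3.6470 / 23.0410 / 1000
F = 2.706 kN


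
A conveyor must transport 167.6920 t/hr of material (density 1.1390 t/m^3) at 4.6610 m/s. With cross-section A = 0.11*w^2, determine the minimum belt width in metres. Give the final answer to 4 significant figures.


A_req = 167.6920 / (4.6610 * 1.1390 * 3600) = 0.00877419 m^2
w = sqrt(0.00877419 / 0.11)
w = 0.2824 m


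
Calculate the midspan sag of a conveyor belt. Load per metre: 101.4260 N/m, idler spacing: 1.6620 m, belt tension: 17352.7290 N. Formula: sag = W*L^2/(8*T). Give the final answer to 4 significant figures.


sag = 101.4260 * 1.6620^2 / (8 * 17352.7290)
sag = 0.002018 m


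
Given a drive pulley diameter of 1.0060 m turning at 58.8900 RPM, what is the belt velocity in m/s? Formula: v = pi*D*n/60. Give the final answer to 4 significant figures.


v = pi * 1.0060 * 58.8900 / 60
v = 3.102 m/s


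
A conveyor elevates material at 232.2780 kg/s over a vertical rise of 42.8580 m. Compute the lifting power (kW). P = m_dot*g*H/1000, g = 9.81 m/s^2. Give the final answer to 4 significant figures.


P = 232.2780 * 9.81 * 42.8580 / 1000
P = 97.66 kW


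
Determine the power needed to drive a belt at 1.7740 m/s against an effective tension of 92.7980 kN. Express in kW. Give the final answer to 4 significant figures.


P = Te * v = 92.7980 * 1.7740
P = 164.6 kW


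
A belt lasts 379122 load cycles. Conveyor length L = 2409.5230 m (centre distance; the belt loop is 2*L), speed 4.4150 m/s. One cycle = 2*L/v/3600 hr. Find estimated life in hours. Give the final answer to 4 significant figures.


cycle_time = 2 * 2409.5230 / 4.4150 / 3600 = 0.303199 hr
life = 379122 * 0.303199 = 114900 hours


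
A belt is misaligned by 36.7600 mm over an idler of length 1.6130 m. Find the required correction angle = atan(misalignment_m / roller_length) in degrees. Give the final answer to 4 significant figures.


misalign_m = 36.7600 / 1000 = 0.036760 m
angle = atan(0.036760 / 1.6130)
angle = 1.306 deg


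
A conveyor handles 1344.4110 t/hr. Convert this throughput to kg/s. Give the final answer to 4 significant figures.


m_dot = 1344.4110 * 1000 / 3600
m_dot = 373.4 kg/s


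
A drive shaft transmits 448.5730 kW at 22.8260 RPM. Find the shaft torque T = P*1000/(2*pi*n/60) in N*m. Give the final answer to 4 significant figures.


omega = 2*pi*22.8260/60 = 2.39033 rad/s
T = 448.5730*1000 / 2.39033
T = 187700 N*m


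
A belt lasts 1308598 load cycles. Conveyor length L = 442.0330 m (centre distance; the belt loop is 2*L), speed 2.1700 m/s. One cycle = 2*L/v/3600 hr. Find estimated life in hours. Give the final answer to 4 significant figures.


cycle_time = 2 * 442.0330 / 2.1700 / 3600 = 0.113168 hr
life = 1308598 * 0.113168 = 148100 hours


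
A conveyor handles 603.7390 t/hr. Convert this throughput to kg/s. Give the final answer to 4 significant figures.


m_dot = 603.7390 * 1000 / 3600
m_dot = 167.7 kg/s


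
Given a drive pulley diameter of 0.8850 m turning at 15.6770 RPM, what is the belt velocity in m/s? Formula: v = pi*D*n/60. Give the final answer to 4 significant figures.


v = pi * 0.8850 * 15.6770 / 60
v = 0.7264 m/s


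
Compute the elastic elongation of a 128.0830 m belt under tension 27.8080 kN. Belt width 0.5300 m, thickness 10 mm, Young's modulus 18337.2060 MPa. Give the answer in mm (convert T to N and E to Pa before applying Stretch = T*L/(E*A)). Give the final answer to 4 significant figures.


A = 0.5300 * 0.01 = 0.00530 m^2
Stretch = 27.8080*1000 * 128.0830 / (18337.2060e6 * 0.00530) * 1000
Stretch = 36.65 mm


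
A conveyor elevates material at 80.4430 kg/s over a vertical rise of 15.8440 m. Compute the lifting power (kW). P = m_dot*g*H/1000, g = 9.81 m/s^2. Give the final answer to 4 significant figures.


P = 80.4430 * 9.81 * 15.8440 / 1000
P = 12.50 kW


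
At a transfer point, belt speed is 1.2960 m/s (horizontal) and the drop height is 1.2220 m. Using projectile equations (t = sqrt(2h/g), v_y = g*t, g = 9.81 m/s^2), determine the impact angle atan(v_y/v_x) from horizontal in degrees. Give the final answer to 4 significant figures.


t = sqrt(2*1.2220/9.81) = 0.499133 s
v_y = 9.81 * 0.499133 = 4.89649 m/s
angle = atan(4.89649 / 1.2960) = 75.17 deg


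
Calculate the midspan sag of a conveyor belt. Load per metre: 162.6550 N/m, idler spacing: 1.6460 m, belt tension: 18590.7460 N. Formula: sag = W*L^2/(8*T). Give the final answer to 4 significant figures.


sag = 162.6550 * 1.6460^2 / (8 * 18590.7460)
sag = 0.002963 m


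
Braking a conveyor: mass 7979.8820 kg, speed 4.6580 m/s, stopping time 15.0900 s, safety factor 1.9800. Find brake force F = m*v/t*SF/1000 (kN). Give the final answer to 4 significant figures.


F = 7979.8820 * 4.6580 / 15.0900 * 1.9800 / 1000
F = 4.877 kN


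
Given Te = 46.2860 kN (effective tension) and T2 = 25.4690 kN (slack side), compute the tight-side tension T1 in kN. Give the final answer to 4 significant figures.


T1 = Te + T2 = 46.2860 + 25.4690
T1 = 71.75 kN


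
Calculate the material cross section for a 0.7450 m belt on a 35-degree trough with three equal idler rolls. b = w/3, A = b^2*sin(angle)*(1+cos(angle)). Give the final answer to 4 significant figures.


b = 0.7450/3 = 0.248333 m
A = 0.248333^2 * sin(35 deg) * (1 + cos(35 deg))
A = 0.06435 m^2


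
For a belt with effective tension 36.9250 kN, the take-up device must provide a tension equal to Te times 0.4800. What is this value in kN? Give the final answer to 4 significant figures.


T_tu = 36.9250 * 0.4800
T_tu = 17.72 kN


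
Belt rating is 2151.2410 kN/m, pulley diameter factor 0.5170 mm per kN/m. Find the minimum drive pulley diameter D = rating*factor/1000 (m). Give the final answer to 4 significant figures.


D = 2151.2410 * 0.5170 / 1000
D = 1.112 m


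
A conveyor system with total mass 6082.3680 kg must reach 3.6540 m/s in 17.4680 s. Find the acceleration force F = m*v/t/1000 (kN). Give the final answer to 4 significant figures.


F = 6082.3680 * 3.6540 / 17.4680 / 1000
F = 1.272 kN


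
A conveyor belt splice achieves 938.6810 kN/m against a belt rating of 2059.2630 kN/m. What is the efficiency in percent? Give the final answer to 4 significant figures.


Eff = 938.6810 / 2059.2630 * 100
Eff = 45.58 %


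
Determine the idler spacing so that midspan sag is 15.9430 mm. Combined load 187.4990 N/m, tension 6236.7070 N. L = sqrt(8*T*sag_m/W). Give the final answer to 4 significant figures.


sag = 15.9430/1000 = 0.015943 m
L = sqrt(8 * 6236.7070 * 0.015943 / 187.4990)
L = 2.060 m


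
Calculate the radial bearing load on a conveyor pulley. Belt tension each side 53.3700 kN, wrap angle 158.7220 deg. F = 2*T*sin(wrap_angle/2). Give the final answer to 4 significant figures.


F = 2 * 53.3700 * sin(158.7220/2 deg)
F = 104.9 kN


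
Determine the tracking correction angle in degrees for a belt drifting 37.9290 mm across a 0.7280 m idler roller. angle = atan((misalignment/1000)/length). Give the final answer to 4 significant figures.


misalign_m = 37.9290 / 1000 = 0.037929 m
angle = atan(0.037929 / 0.7280)
angle = 2.982 deg


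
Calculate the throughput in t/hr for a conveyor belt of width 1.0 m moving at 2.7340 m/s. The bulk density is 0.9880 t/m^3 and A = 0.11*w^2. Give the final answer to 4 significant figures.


A = 0.11 * 1.0^2 = 0.11 m^2
C = 0.11 * 2.7340 * 0.9880 * 3600
C = 1070 t/hr


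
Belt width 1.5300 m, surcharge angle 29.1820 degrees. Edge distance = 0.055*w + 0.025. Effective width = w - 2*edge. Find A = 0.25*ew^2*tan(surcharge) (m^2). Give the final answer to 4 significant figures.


edge = 0.055*1.5300 + 0.025 = 0.10915 m
ew = 1.5300 - 2*0.10915 = 1.3117 m
A = 0.25 * 1.3117^2 * tan(29.1820 deg)
A = 0.2402 m^2


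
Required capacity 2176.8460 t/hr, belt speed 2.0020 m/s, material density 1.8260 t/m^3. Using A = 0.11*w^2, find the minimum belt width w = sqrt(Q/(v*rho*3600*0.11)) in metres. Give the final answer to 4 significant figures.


A_req = 2176.8460 / (2.0020 * 1.8260 * 3600) = 0.165409 m^2
w = sqrt(0.165409 / 0.11)
w = 1.226 m


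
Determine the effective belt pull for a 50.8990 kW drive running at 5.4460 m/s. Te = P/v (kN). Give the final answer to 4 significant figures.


Te = P / v = 50.8990 / 5.4460
Te = 9.346 kN


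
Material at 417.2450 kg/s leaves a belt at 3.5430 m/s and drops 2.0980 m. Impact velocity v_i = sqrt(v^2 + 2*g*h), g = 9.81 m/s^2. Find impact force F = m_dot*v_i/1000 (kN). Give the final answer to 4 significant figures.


v_i = sqrt(3.5430^2 + 2*9.81*2.0980) = 7.32909 m/s
F = 417.2450 * 7.32909 / 1000
F = 3.058 kN


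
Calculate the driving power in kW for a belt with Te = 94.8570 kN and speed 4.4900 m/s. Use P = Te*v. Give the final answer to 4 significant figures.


P = Te * v = 94.8570 * 4.4900
P = 425.9 kW


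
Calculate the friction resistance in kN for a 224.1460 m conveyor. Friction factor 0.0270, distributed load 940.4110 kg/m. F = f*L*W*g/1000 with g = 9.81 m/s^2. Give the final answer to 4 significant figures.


F = 0.0270 * 224.1460 * 940.4110 * 9.81 / 1000
F = 55.83 kN


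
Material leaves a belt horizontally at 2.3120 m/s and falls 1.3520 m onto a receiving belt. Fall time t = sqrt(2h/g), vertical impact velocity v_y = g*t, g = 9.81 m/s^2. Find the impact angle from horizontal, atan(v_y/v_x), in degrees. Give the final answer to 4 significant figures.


t = sqrt(2*1.3520/9.81) = 0.525012 s
v_y = 9.81 * 0.525012 = 5.15037 m/s
angle = atan(5.15037 / 2.3120) = 65.82 deg


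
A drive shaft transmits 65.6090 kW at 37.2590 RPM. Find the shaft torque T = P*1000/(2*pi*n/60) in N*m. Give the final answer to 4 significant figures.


omega = 2*pi*37.2590/60 = 3.90175 rad/s
T = 65.6090*1000 / 3.90175
T = 16820 N*m


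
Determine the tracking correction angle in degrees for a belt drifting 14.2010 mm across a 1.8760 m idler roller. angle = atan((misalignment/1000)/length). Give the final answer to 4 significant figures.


misalign_m = 14.2010 / 1000 = 0.014201 m
angle = atan(0.014201 / 1.8760)
angle = 0.4337 deg


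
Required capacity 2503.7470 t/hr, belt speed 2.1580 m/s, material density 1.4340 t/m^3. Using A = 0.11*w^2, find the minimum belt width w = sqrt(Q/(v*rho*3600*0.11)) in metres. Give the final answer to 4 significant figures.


A_req = 2503.7470 / (2.1580 * 1.4340 * 3600) = 0.224744 m^2
w = sqrt(0.224744 / 0.11)
w = 1.429 m


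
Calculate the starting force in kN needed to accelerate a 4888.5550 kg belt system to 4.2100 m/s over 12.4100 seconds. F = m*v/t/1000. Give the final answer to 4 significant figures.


F = 4888.5550 * 4.2100 / 12.4100 / 1000
F = 1.658 kN


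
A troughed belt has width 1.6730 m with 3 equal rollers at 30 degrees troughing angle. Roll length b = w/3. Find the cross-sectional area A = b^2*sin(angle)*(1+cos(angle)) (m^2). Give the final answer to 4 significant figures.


b = 1.6730/3 = 0.557667 m
A = 0.557667^2 * sin(30 deg) * (1 + cos(30 deg))
A = 0.2902 m^2


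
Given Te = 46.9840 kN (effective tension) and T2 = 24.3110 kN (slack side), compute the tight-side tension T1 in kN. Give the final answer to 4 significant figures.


T1 = Te + T2 = 46.9840 + 24.3110
T1 = 71.30 kN


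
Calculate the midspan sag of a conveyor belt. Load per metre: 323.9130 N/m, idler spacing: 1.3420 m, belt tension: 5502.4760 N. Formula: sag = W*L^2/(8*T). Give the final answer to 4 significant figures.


sag = 323.9130 * 1.3420^2 / (8 * 5502.4760)
sag = 0.01325 m


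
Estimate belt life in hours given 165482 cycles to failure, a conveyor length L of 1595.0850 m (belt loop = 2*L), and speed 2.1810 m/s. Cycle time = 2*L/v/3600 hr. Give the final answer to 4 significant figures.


cycle_time = 2 * 1595.0850 / 2.1810 / 3600 = 0.406308 hr
life = 165482 * 0.406308 = 67240 hours


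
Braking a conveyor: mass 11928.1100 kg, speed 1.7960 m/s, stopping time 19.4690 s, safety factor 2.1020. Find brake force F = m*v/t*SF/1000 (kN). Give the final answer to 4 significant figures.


F = 11928.1100 * 1.7960 / 19.4690 * 2.1020 / 1000
F = 2.313 kN


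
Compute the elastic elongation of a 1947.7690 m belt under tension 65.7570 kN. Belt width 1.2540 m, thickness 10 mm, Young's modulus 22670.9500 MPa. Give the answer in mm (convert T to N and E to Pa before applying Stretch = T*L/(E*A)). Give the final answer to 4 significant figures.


A = 1.2540 * 0.01 = 0.01254 m^2
Stretch = 65.7570*1000 * 1947.7690 / (22670.9500e6 * 0.01254) * 1000
Stretch = 450.5 mm


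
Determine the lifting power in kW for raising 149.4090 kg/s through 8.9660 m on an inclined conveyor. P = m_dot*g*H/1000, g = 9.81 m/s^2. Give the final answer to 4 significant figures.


P = 149.4090 * 9.81 * 8.9660 / 1000
P = 13.14 kW


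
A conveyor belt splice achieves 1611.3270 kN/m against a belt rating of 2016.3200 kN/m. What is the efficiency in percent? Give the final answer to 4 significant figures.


Eff = 1611.3270 / 2016.3200 * 100
Eff = 79.91 %


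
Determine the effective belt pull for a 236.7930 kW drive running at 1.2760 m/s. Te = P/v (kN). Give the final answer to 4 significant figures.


Te = P / v = 236.7930 / 1.2760
Te = 185.6 kN


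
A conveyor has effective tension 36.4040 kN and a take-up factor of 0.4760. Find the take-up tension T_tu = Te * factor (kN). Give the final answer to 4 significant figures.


T_tu = 36.4040 * 0.4760
T_tu = 17.33 kN


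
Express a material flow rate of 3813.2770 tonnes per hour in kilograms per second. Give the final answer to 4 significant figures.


m_dot = 3813.2770 * 1000 / 3600
m_dot = 1059 kg/s


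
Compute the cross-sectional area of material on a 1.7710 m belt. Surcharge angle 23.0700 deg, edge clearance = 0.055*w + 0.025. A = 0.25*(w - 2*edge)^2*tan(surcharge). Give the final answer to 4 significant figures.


edge = 0.055*1.7710 + 0.025 = 0.122405 m
ew = 1.7710 - 2*0.122405 = 1.52619 m
A = 0.25 * 1.52619^2 * tan(23.0700 deg)
A = 0.2480 m^2


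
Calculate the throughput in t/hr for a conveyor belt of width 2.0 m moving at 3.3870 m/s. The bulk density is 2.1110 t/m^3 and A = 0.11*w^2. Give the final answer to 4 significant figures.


A = 0.11 * 2.0^2 = 0.44 m^2
C = 0.44 * 3.3870 * 2.1110 * 3600
C = 11330 t/hr
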